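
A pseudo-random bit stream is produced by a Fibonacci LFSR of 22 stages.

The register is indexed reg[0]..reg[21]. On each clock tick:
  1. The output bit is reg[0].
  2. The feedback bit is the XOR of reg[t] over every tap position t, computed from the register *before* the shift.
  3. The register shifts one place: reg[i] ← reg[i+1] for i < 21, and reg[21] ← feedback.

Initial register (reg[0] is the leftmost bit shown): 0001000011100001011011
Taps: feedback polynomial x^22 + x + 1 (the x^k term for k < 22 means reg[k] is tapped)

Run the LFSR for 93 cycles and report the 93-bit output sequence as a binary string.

step | reg (before) | out | fb
   0 | 0001000011100001011011 | 0 | 0
   1 | 0010000111000010110110 | 0 | 0
   2 | 0100001110000101101100 | 0 | 1
   3 | 1000011100001011011001 | 1 | 1
   4 | 0000111000010110110011 | 0 | 0
   5 | 0001110000101101100110 | 0 | 0
   6 | 0011100001011011001100 | 0 | 0
   7 | 0111000010110110011000 | 0 | 1
   8 | 1110000101101100110001 | 1 | 0
   9 | 1100001011011001100010 | 1 | 0
  10 | 1000010110110011000100 | 1 | 1
  11 | 0000101101100110001001 | 0 | 0
  12 | 0001011011001100010010 | 0 | 0
  13 | 0010110110011000100100 | 0 | 0
  14 | 0101101100110001001000 | 0 | 1
  15 | 1011011001100010010001 | 1 | 1
  16 | 0110110011000100100011 | 0 | 1
  17 | 1101100110001001000111 | 1 | 0
  18 | 1011001100010010001110 | 1 | 1
  19 | 0110011000100100011101 | 0 | 1
  20 | 1100110001001000111011 | 1 | 0
  21 | 1001100010010001110110 | 1 | 1
  22 | 0011000100100011101101 | 0 | 0
  23 | 0110001001000111011010 | 0 | 1
  24 | 1100010010001110110101 | 1 | 0
  25 | 1000100100011101101010 | 1 | 1
  26 | 0001001000111011010101 | 0 | 0
  27 | 0010010001110110101010 | 0 | 0
  28 | 0100100011101101010100 | 0 | 1
  29 | 1001000111011010101001 | 1 | 1
  30 | 0010001110110101010011 | 0 | 0
  31 | 0100011101101010100110 | 0 | 1
  32 | 1000111011010101001101 | 1 | 1
  33 | 0001110110101010011011 | 0 | 0
  34 | 0011101101010100110110 | 0 | 0
  35 | 0111011010101001101100 | 0 | 1
  36 | 1110110101010011011001 | 1 | 0
  37 | 1101101010100110110010 | 1 | 0
  38 | 1011010101001101100100 | 1 | 1
  39 | 0110101010011011001001 | 0 | 1
  40 | 1101010100110110010011 | 1 | 0
  41 | 1010101001101100100110 | 1 | 1
  42 | 0101010011011001001101 | 0 | 1
  43 | 1010100110110010011011 | 1 | 1
  44 | 0101001101100100110111 | 0 | 1
  45 | 1010011011001001101111 | 1 | 1
  46 | 0100110110010011011111 | 0 | 1
  47 | 1001101100100110111111 | 1 | 1
  48 | 0011011001001101111111 | 0 | 0
  49 | 0110110010011011111110 | 0 | 1
  50 | 1101100100110111111101 | 1 | 0
  51 | 1011001001101111111010 | 1 | 1
  52 | 0110010011011111110101 | 0 | 1
  53 | 1100100110111111101011 | 1 | 0
  54 | 1001001101111111010110 | 1 | 1
  55 | 0010011011111110101101 | 0 | 0
  56 | 0100110111111101011010 | 0 | 1
  57 | 1001101111111010110101 | 1 | 1
  58 | 0011011111110101101011 | 0 | 0
  59 | 0110111111101011010110 | 0 | 1
  60 | 1101111111010110101101 | 1 | 0
  61 | 1011111110101101011010 | 1 | 1
  62 | 0111111101011010110101 | 0 | 1
  63 | 1111111010110101101011 | 1 | 0
  64 | 1111110101101011010110 | 1 | 0
  65 | 1111101011010110101100 | 1 | 0
  66 | 1111010110101101011000 | 1 | 0
  67 | 1110101101011010110000 | 1 | 0
  68 | 1101011010110101100000 | 1 | 0
  69 | 1010110101101011000000 | 1 | 1
  70 | 0101101011010110000001 | 0 | 1
  71 | 1011010110101100000011 | 1 | 1
  72 | 0110101101011000000111 | 0 | 1
  73 | 1101011010110000001111 | 1 | 0
  74 | 1010110101100000011110 | 1 | 1
  75 | 0101101011000000111101 | 0 | 1
  76 | 1011010110000001111011 | 1 | 1
  77 | 0110101100000011110111 | 0 | 1
  78 | 1101011000000111101111 | 1 | 0
  79 | 1010110000001111011110 | 1 | 1
  80 | 0101100000011110111101 | 0 | 1
  81 | 1011000000111101111011 | 1 | 1
  82 | 0110000001111011110111 | 0 | 1
  83 | 1100000011110111101111 | 1 | 0
  84 | 1000000111101111011110 | 1 | 1
  85 | 0000001111011110111101 | 0 | 0
  86 | 0000011110111101111010 | 0 | 0
  87 | 0000111101111011110100 | 0 | 0
  88 | 0001111011110111101000 | 0 | 0
  89 | 0011110111101111010000 | 0 | 0
  90 | 0111101111011110100000 | 0 | 1
  91 | 1111011110111101000001 | 1 | 0
  92 | 1110111101111010000010 | 1 | 0

000100001110000101101100110001001000111011010101001101100100110111111101011010110101100000011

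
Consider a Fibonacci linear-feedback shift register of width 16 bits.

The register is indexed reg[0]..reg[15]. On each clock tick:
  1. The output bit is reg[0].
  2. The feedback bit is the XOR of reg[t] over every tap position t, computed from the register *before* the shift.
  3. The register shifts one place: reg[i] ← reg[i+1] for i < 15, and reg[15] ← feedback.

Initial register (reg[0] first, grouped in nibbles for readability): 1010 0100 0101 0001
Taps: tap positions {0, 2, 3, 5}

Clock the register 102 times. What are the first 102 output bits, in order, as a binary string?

101001000101000110011101101010001011001101011001100011111100001000110110100111011000101110110110100011

step | reg (before) | out | fb
   0 | 1010010001010001 | 1 | 1
   1 | 0100100010100011 | 0 | 0
   2 | 1001000101000110 | 1 | 0
   3 | 0010001010001100 | 0 | 1
   4 | 0100010100011001 | 0 | 1
   5 | 1000101000110011 | 1 | 1
   6 | 0001010001100111 | 0 | 0
   7 | 0010100011001110 | 0 | 1
   8 | 0101000110011101 | 0 | 1
   9 | 1010001100111011 | 1 | 0
  10 | 0100011001110110 | 0 | 1
  11 | 1000110011101101 | 1 | 0
  12 | 0001100111011010 | 0 | 1
  13 | 0011001110110101 | 0 | 0
  14 | 0110011101101010 | 0 | 0
  15 | 1100111011010100 | 1 | 0
  16 | 1001110110101000 | 1 | 1
  17 | 0011101101010001 | 0 | 0
  18 | 0111011010100010 | 0 | 1
  19 | 1110110101000101 | 1 | 1
  20 | 1101101010001011 | 1 | 0
  21 | 1011010100010110 | 1 | 0
  22 | 0110101000101100 | 0 | 1
  23 | 1101010001011001 | 1 | 1
  24 | 1010100010110011 | 1 | 0
  25 | 0101000101100110 | 0 | 1
  26 | 1010001011001101 | 1 | 0
  27 | 0100010110011010 | 0 | 1
  28 | 1000101100110101 | 1 | 1
  29 | 0001011001101011 | 0 | 0
  30 | 0010110011010110 | 0 | 0
  31 | 0101100110101100 | 0 | 1
  32 | 1011001101011001 | 1 | 1
  33 | 0110011010110011 | 0 | 0
  34 | 1100110101100110 | 1 | 0
  35 | 1001101011001100 | 1 | 0
  36 | 0011010110011000 | 0 | 1
  37 | 0110101100110001 | 0 | 1
  38 | 1101011001100011 | 1 | 1
  39 | 1010110011000111 | 1 | 1
  40 | 0101100110001111 | 0 | 1
  41 | 1011001100011111 | 1 | 1
  42 | 0110011000111111 | 0 | 0
  43 | 1100110001111110 | 1 | 0
  44 | 1001100011111100 | 1 | 0
  45 | 0011000111111000 | 0 | 0
  46 | 0110001111110000 | 0 | 1
  47 | 1100011111100001 | 1 | 0
  48 | 1000111111000010 | 1 | 0
  49 | 0001111110000100 | 0 | 0
  50 | 0011111100001000 | 0 | 1
  51 | 0111111000010001 | 0 | 1
  52 | 1111110000100011 | 1 | 0
  53 | 1111100001000110 | 1 | 1
  54 | 1111000010001101 | 1 | 1
  55 | 1110000100011011 | 1 | 0
  56 | 1100001000110110 | 1 | 1
  57 | 1000010001101101 | 1 | 0
  58 | 0000100011011010 | 0 | 0
  59 | 0001000110110100 | 0 | 1
  60 | 0010001101101001 | 0 | 1
  61 | 0100011011010011 | 0 | 1
  62 | 1000110110100111 | 1 | 0
  63 | 0001101101001110 | 0 | 1
  64 | 0011011010011101 | 0 | 1
  65 | 0110110100111011 | 0 | 0
  66 | 1101101001110110 | 1 | 0
  67 | 1011010011101100 | 1 | 0
  68 | 0110100111011000 | 0 | 1
  69 | 1101001110110001 | 1 | 0
  70 | 1010011101100010 | 1 | 1
  71 | 0100111011000101 | 0 | 1
  72 | 1001110110001011 | 1 | 1
  73 | 0011101100010111 | 0 | 0
  74 | 0111011000101110 | 0 | 1
  75 | 1110110001011101 | 1 | 1
  76 | 1101100010111011 | 1 | 0
  77 | 1011000101110110 | 1 | 1
  78 | 0110001011101101 | 0 | 1
  79 | 1100010111011011 | 1 | 0
  80 | 1000101110110110 | 1 | 1
  81 | 0001011101101101 | 0 | 0
  82 | 0010111011011010 | 0 | 0
  83 | 0101110110110100 | 0 | 0
  84 | 1011101101101000 | 1 | 1
  85 | 0111011011010001 | 0 | 1
  86 | 1110110110100011 | 1 | 1
  87 | 1101101101000111 | 1 | 0
  88 | 1011011010001110 | 1 | 0
  89 | 0110110100011100 | 0 | 0
  90 | 1101101000111000 | 1 | 0
  91 | 1011010001110000 | 1 | 0
  92 | 0110100011100000 | 0 | 1
  93 | 1101000111000001 | 1 | 0
  94 | 1010001110000010 | 1 | 0
  95 | 0100011100000100 | 0 | 1
  96 | 1000111000001001 | 1 | 0
  97 | 0001110000010010 | 0 | 0
  98 | 0011100000100100 | 0 | 0
  99 | 0111000001001000 | 0 | 0
 100 | 1110000010010000 | 1 | 0
 101 | 1100000100100000 | 1 | 1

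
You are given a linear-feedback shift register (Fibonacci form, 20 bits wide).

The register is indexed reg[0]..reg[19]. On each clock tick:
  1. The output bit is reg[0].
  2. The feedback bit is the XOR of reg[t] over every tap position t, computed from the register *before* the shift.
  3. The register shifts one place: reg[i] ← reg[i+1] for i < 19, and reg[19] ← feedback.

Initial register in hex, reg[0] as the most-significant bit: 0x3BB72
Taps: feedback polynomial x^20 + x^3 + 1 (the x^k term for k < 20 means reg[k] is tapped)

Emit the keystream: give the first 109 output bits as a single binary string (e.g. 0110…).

tick  register→output (feedback)
  0  00111011101101110010→0 (1)
  1  01110111011011100101→0 (1)
  2  11101110110111001011→1 (1)
  3  11011101101110010111→1 (0)
  4  10111011011100101110→1 (0)
  5  01110110111001011100→0 (1)
  6  11101101110010111001→1 (1)
  7  11011011100101110011→1 (0)
  8  10110111001011100110→1 (0)
  9  01101110010111001100→0 (0)
 10  11011100101110011000→1 (0)
 11  10111001011100110000→1 (0)
 12  01110010111001100000→0 (1)
 13  11100101110011000001→1 (1)
 14  11001011100110000011→1 (1)
 15  10010111001100000111→1 (0)
 16  00101110011000001110→0 (0)
 17  01011100110000011100→0 (1)
 18  10111001100000111001→1 (0)
 19  01110011000001110010→0 (1)
 20  11100110000011100101→1 (1)
 21  11001100000111001011→1 (1)
 22  10011000001110010111→1 (0)
 23  00110000011100101110→0 (1)
 24  01100000111001011101→0 (0)
 25  11000001110010111010→1 (1)
 26  10000011100101110101→1 (1)
 27  00000111001011101011→0 (0)
 28  00001110010111010110→0 (0)
 29  00011100101110101100→0 (1)
 30  00111001011101011001→0 (1)
 31  01110010111010110011→0 (1)
 32  11100101110101100111→1 (1)
 33  11001011101011001111→1 (1)
 34  10010111010110011111→1 (0)
 35  00101110101100111110→0 (0)
 36  01011101011001111100→0 (1)
 37  10111010110011111001→1 (0)
 38  01110101100111110010→0 (1)
 39  11101011001111100101→1 (1)
 40  11010110011111001011→1 (0)
 41  10101100111110010110→1 (1)
 42  01011001111100101101→0 (1)
 43  10110011111001011011→1 (0)
 44  01100111110010110110→0 (0)
 45  11001111100101101100→1 (1)
 46  10011111001011011001→1 (0)
 47  00111110010110110010→0 (1)
 48  01111100101101100101→0 (1)
 49  11111001011011001011→1 (0)
 50  11110010110110010110→1 (0)
 51  11100101101100101100→1 (1)
 52  11001011011001011001→1 (1)
 53  10010110110010110011→1 (0)
 54  00101101100101100110→0 (0)
 55  01011011001011001100→0 (1)
 56  10110110010110011001→1 (0)
 57  01101100101100110010→0 (0)
 58  11011001011001100100→1 (0)
 59  10110010110011001000→1 (0)
 60  01100101100110010000→0 (0)
 61  11001011001100100000→1 (1)
 62  10010110011001000001→1 (0)
 63  00101100110010000010→0 (0)
 64  01011001100100000100→0 (1)
 65  10110011001000001001→1 (0)
 66  01100110010000010010→0 (0)
 67  11001100100000100100→1 (1)
 68  10011001000001001001→1 (0)
 69  00110010000010010010→0 (1)
 70  01100100000100100101→0 (0)
 71  11001000001001001010→1 (1)
 72  10010000010010010101→1 (0)
 73  00100000100100101010→0 (0)
 74  01000001001001010100→0 (0)
 75  10000010010010101000→1 (1)
 76  00000100100101010001→0 (0)
 77  00001001001010100010→0 (0)
 78  00010010010101000100→0 (1)
 79  00100100101010001001→0 (0)
 80  01001001010100010010→0 (0)
 81  10010010101000100100→1 (0)
 82  00100101010001001000→0 (0)
 83  01001010100010010000→0 (0)
 84  10010101000100100000→1 (0)
 85  00101010001001000000→0 (0)
 86  01010100010010000000→0 (1)
 87  10101000100100000001→1 (1)
 88  01010001001000000011→0 (1)
 89  10100010010000000111→1 (1)
 90  01000100100000001111→0 (0)
 91  10001001000000011110→1 (1)
 92  00010010000000111101→0 (1)
 93  00100100000001111011→0 (0)
 94  01001000000011110110→0 (0)
 95  10010000000111101100→1 (0)
 96  00100000001111011000→0 (0)
 97  01000000011110110000→0 (0)
 98  10000000111101100000→1 (1)
 99  00000001111011000001→0 (0)
100  00000011110110000010→0 (0)
101  00000111101100000100→0 (0)
102  00001111011000001000→0 (0)
103  00011110110000010000→0 (1)
104  00111101100000100001→0 (1)
105  01111011000001000011→0 (1)
106  11110110000010000111→1 (0)
107  11101100000100001110→1 (1)
108  11011000001000011101→1 (0)

0011101110110111001011100110000011100101110101100111110010110110010110011001000001001001010100010010000000111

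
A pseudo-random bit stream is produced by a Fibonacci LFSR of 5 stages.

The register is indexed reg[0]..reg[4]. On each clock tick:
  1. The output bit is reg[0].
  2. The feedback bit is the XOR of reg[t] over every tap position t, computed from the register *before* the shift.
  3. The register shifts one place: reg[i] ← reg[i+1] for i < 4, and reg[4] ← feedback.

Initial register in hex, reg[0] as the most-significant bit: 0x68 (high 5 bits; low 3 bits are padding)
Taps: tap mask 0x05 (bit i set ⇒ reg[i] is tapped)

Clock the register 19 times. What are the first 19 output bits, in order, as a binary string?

0110111010100001001

k : reg_k → out_k, fb_k
0: 01101 → 0, fb=1
1: 11011 → 1, fb=1
2: 10111 → 1, fb=0
3: 01110 → 0, fb=1
4: 11101 → 1, fb=0
5: 11010 → 1, fb=1
6: 10101 → 1, fb=0
7: 01010 → 0, fb=0
8: 10100 → 1, fb=0
9: 01000 → 0, fb=0
10: 10000 → 1, fb=1
11: 00001 → 0, fb=0
12: 00010 → 0, fb=0
13: 00100 → 0, fb=1
14: 01001 → 0, fb=0
15: 10010 → 1, fb=1
16: 00101 → 0, fb=1
17: 01011 → 0, fb=0
18: 10110 → 1, fb=0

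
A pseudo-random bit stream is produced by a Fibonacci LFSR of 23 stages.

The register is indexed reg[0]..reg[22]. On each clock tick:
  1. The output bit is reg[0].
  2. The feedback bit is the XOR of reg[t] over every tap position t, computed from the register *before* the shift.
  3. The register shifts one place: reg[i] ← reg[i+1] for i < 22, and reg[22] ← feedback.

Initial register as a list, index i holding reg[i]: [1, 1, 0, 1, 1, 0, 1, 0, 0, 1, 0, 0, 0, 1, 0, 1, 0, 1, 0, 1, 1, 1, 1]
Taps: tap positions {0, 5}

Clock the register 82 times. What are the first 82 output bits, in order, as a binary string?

k : reg_k → out_k, fb_k
0: 11011010010001010101111 → 1, fb=1
1: 10110100100010101011111 → 1, fb=0
2: 01101001000101010111110 → 0, fb=0
3: 11010010001010101111100 → 1, fb=1
4: 10100100010101011111001 → 1, fb=0
5: 01001000101010111110010 → 0, fb=0
6: 10010001010101111100100 → 1, fb=1
7: 00100010101011111001001 → 0, fb=0
8: 01000101010111110010010 → 0, fb=1
9: 10001010101111100100101 → 1, fb=1
10: 00010101011111001001011 → 0, fb=1
11: 00101010111110010010111 → 0, fb=0
12: 01010101111100100101110 → 0, fb=1
13: 10101011111001001011101 → 1, fb=1
14: 01010111110010010111011 → 0, fb=1
15: 10101111100100101110111 → 1, fb=0
16: 01011111001001011101110 → 0, fb=1
17: 10111110010010111011101 → 1, fb=0
18: 01111100100101110111010 → 0, fb=1
19: 11111001001011101110101 → 1, fb=1
20: 11110010010111011101011 → 1, fb=1
21: 11100100101110111010111 → 1, fb=0
22: 11001001011101110101110 → 1, fb=1
23: 10010010111011101011101 → 1, fb=1
24: 00100101110111010111011 → 0, fb=1
25: 01001011101110101110111 → 0, fb=0
26: 10010111011101011101110 → 1, fb=0
27: 00101110111010111011100 → 0, fb=1
28: 01011101110101110111001 → 0, fb=1
29: 10111011101011101110011 → 1, fb=1
30: 01110111010111011100111 → 0, fb=1
31: 11101110101110111001111 → 1, fb=0
32: 11011101011101110011110 → 1, fb=0
33: 10111010111011100111100 → 1, fb=1
34: 01110101110111001111001 → 0, fb=1
35: 11101011101110011110011 → 1, fb=1
36: 11010111011100111100111 → 1, fb=0
37: 10101110111001111001110 → 1, fb=0
38: 01011101110011110011100 → 0, fb=1
39: 10111011100111100111001 → 1, fb=1
40: 01110111001111001110011 → 0, fb=1
41: 11101110011110011100111 → 1, fb=0
42: 11011100111100111001110 → 1, fb=0
43: 10111001111001110011100 → 1, fb=1
44: 01110011110011100111001 → 0, fb=0
45: 11100111100111001110010 → 1, fb=0
46: 11001111001110011100100 → 1, fb=0
47: 10011110011100111001000 → 1, fb=0
48: 00111100111001110010000 → 0, fb=1
49: 01111001110011100100001 → 0, fb=0
50: 11110011100111001000010 → 1, fb=1
51: 11100111001110010000101 → 1, fb=0
52: 11001110011100100001010 → 1, fb=0
53: 10011100111001000010100 → 1, fb=0
54: 00111001110010000101000 → 0, fb=0
55: 01110011100100001010000 → 0, fb=0
56: 11100111001000010100000 → 1, fb=0
57: 11001110010000101000000 → 1, fb=0
58: 10011100100001010000000 → 1, fb=0
59: 00111001000010100000000 → 0, fb=0
60: 01110010000101000000000 → 0, fb=0
61: 11100100001010000000000 → 1, fb=0
62: 11001000010100000000000 → 1, fb=1
63: 10010000101000000000001 → 1, fb=1
64: 00100001010000000000011 → 0, fb=0
65: 01000010100000000000110 → 0, fb=0
66: 10000101000000000001100 → 1, fb=0
67: 00001010000000000011000 → 0, fb=0
68: 00010100000000000110000 → 0, fb=1
69: 00101000000000001100001 → 0, fb=0
70: 01010000000000011000010 → 0, fb=0
71: 10100000000000110000100 → 1, fb=1
72: 01000000000001100001001 → 0, fb=0
73: 10000000000011000010010 → 1, fb=1
74: 00000000000110000100101 → 0, fb=0
75: 00000000001100001001010 → 0, fb=0
76: 00000000011000010010100 → 0, fb=0
77: 00000000110000100101000 → 0, fb=0
78: 00000001100001001010000 → 0, fb=0
79: 00000011000010010100000 → 0, fb=0
80: 00000110000100101000000 → 0, fb=1
81: 00001100001001010000001 → 0, fb=1

1101101001000101010111110010010111011101011101110011110011100111001000010100000000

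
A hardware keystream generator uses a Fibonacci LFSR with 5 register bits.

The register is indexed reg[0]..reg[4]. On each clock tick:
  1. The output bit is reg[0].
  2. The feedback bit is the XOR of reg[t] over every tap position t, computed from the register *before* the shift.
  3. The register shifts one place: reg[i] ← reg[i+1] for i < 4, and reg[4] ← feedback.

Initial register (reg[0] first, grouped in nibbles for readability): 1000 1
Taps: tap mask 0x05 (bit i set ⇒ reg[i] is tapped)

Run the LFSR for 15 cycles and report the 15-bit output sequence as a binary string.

100011011101010

k : reg_k → out_k, fb_k
0: 10001 → 1, fb=1
1: 00011 → 0, fb=0
2: 00110 → 0, fb=1
3: 01101 → 0, fb=1
4: 11011 → 1, fb=1
5: 10111 → 1, fb=0
6: 01110 → 0, fb=1
7: 11101 → 1, fb=0
8: 11010 → 1, fb=1
9: 10101 → 1, fb=0
10: 01010 → 0, fb=0
11: 10100 → 1, fb=0
12: 01000 → 0, fb=0
13: 10000 → 1, fb=1
14: 00001 → 0, fb=0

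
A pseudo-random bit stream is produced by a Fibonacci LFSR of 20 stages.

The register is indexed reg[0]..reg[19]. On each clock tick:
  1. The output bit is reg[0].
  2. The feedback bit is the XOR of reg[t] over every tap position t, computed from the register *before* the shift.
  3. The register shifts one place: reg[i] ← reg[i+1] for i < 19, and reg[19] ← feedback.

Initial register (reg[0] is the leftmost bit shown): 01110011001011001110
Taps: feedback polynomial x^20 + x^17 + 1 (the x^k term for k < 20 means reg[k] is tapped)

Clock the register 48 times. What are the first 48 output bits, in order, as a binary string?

k : reg_k → out_k, fb_k
0: 01110011001011001110 → 0, fb=1
1: 11100110010110011101 → 1, fb=0
2: 11001100101100111010 → 1, fb=1
3: 10011001011001110101 → 1, fb=0
4: 00110010110011101010 → 0, fb=0
5: 01100101100111010100 → 0, fb=1
6: 11001011001110101001 → 1, fb=1
7: 10010110011101010011 → 1, fb=1
8: 00101100111010100111 → 0, fb=1
9: 01011001110101001111 → 0, fb=1
10: 10110011101010011111 → 1, fb=0
11: 01100111010100111110 → 0, fb=1
12: 11001110101001111101 → 1, fb=0
13: 10011101010011111010 → 1, fb=1
14: 00111010100111110101 → 0, fb=1
15: 01110101001111101011 → 0, fb=0
16: 11101010011111010110 → 1, fb=0
17: 11010100111110101100 → 1, fb=0
18: 10101001111101011000 → 1, fb=1
19: 01010011111010110001 → 0, fb=0
20: 10100111110101100010 → 1, fb=1
21: 01001111101011000101 → 0, fb=1
22: 10011111010110001011 → 1, fb=1
23: 00111110101100010111 → 0, fb=1
24: 01111101011000101111 → 0, fb=1
25: 11111010110001011111 → 1, fb=0
26: 11110101100010111110 → 1, fb=0
27: 11101011000101111100 → 1, fb=0
28: 11010110001011111000 → 1, fb=1
29: 10101100010111110001 → 1, fb=1
30: 01011000101111100011 → 0, fb=0
31: 10110001011111000110 → 1, fb=0
32: 01100010111110001100 → 0, fb=1
33: 11000101111100011001 → 1, fb=1
34: 10001011111000110011 → 1, fb=1
35: 00010111110001100111 → 0, fb=1
36: 00101111100011001111 → 0, fb=1
37: 01011111000110011111 → 0, fb=1
38: 10111110001100111111 → 1, fb=0
39: 01111100011001111110 → 0, fb=1
40: 11111000110011111101 → 1, fb=0
41: 11110001100111111010 → 1, fb=1
42: 11100011001111110101 → 1, fb=0
43: 11000110011111101010 → 1, fb=1
44: 10001100111111010101 → 1, fb=0
45: 00011001111110101010 → 0, fb=0
46: 00110011111101010100 → 0, fb=1
47: 01100111111010101001 → 0, fb=0

011100110010110011101010011111010110001011111000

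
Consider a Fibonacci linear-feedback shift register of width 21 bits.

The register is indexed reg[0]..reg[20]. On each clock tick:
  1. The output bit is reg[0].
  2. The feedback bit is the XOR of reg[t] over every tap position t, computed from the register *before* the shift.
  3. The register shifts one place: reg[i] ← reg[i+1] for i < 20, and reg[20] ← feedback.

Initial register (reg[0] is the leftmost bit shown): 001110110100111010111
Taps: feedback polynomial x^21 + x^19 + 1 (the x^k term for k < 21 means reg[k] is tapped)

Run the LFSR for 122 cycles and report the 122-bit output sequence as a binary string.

k : reg_k → out_k, fb_k
0: 001110110100111010111 → 0, fb=1
1: 011101101001110101111 → 0, fb=1
2: 111011010011101011111 → 1, fb=0
3: 110110100111010111110 → 1, fb=0
4: 101101001110101111100 → 1, fb=1
5: 011010011101011111001 → 0, fb=0
6: 110100111010111110010 → 1, fb=0
7: 101001110101111100100 → 1, fb=1
8: 010011101011111001001 → 0, fb=0
9: 100111010111110010010 → 1, fb=0
10: 001110101111100100100 → 0, fb=0
11: 011101011111001001000 → 0, fb=0
12: 111010111110010010000 → 1, fb=1
13: 110101111100100100001 → 1, fb=1
14: 101011111001001000011 → 1, fb=0
15: 010111110010010000110 → 0, fb=1
16: 101111100100100001101 → 1, fb=1
17: 011111001001000011011 → 0, fb=1
18: 111110010010000110111 → 1, fb=0
19: 111100100100001101110 → 1, fb=0
20: 111001001000011011100 → 1, fb=1
21: 110010010000110111001 → 1, fb=1
22: 100100100001101110011 → 1, fb=0
23: 001001000011011100110 → 0, fb=1
24: 010010000110111001101 → 0, fb=0
25: 100100001101110011010 → 1, fb=0
26: 001000011011100110100 → 0, fb=0
27: 010000110111001101000 → 0, fb=0
28: 100001101110011010000 → 1, fb=1
29: 000011011100110100001 → 0, fb=0
30: 000110111001101000010 → 0, fb=1
31: 001101110011010000101 → 0, fb=0
32: 011011100110100001010 → 0, fb=1
33: 110111001101000010101 → 1, fb=1
34: 101110011010000101011 → 1, fb=0
35: 011100110100001010110 → 0, fb=1
36: 111001101000010101101 → 1, fb=1
37: 110011010000101011011 → 1, fb=0
38: 100110100001010110110 → 1, fb=0
39: 001101000010101101100 → 0, fb=0
40: 011010000101011011000 → 0, fb=0
41: 110100001010110110000 → 1, fb=1
42: 101000010101101100001 → 1, fb=1
43: 010000101011011000011 → 0, fb=1
44: 100001010110110000111 → 1, fb=0
45: 000010101101100001110 → 0, fb=1
46: 000101011011000011101 → 0, fb=0
47: 001010110110000111010 → 0, fb=1
48: 010101101100001110101 → 0, fb=0
49: 101011011000011101010 → 1, fb=0
50: 010110110000111010100 → 0, fb=0
51: 101101100001110101000 → 1, fb=1
52: 011011000011101010001 → 0, fb=0
53: 110110000111010100010 → 1, fb=0
54: 101100001110101000100 → 1, fb=1
55: 011000011101010001001 → 0, fb=0
56: 110000111010100010010 → 1, fb=0
57: 100001110101000100100 → 1, fb=1
58: 000011101010001001001 → 0, fb=0
59: 000111010100010010010 → 0, fb=1
60: 001110101000100100101 → 0, fb=0
61: 011101010001001001010 → 0, fb=1
62: 111010100010010010101 → 1, fb=1
63: 110101000100100101011 → 1, fb=0
64: 101010001001001010110 → 1, fb=0
65: 010100010010010101100 → 0, fb=0
66: 101000100100101011000 → 1, fb=1
67: 010001001001010110001 → 0, fb=0
68: 100010010010101100010 → 1, fb=0
69: 000100100101011000100 → 0, fb=0
70: 001001001010110001000 → 0, fb=0
71: 010010010101100010000 → 0, fb=0
72: 100100101011000100000 → 1, fb=1
73: 001001010110001000001 → 0, fb=0
74: 010010101100010000010 → 0, fb=1
75: 100101011000100000101 → 1, fb=1
76: 001010110001000001011 → 0, fb=1
77: 010101100010000010111 → 0, fb=1
78: 101011000100000101111 → 1, fb=0
79: 010110001000001011110 → 0, fb=1
80: 101100010000010111101 → 1, fb=1
81: 011000100000101111011 → 0, fb=1
82: 110001000001011110111 → 1, fb=0
83: 100010000010111101110 → 1, fb=0
84: 000100000101111011100 → 0, fb=0
85: 001000001011110111000 → 0, fb=0
86: 010000010111101110000 → 0, fb=0
87: 100000101111011100000 → 1, fb=1
88: 000001011110111000001 → 0, fb=0
89: 000010111101110000010 → 0, fb=1
90: 000101111011100000101 → 0, fb=0
91: 001011110111000001010 → 0, fb=1
92: 010111101110000010101 → 0, fb=0
93: 101111011100000101010 → 1, fb=0
94: 011110111000001010100 → 0, fb=0
95: 111101110000010101000 → 1, fb=1
96: 111011100000101010001 → 1, fb=1
97: 110111000001010100011 → 1, fb=0
98: 101110000010101000110 → 1, fb=0
99: 011100000101010001100 → 0, fb=0
100: 111000001010100011000 → 1, fb=1
101: 110000010101000110001 → 1, fb=1
102: 100000101010001100011 → 1, fb=0
103: 000001010100011000110 → 0, fb=1
104: 000010101000110001101 → 0, fb=0
105: 000101010001100011010 → 0, fb=1
106: 001010100011000110101 → 0, fb=0
107: 010101000110001101010 → 0, fb=1
108: 101010001100011010101 → 1, fb=1
109: 010100011000110101011 → 0, fb=1
110: 101000110001101010111 → 1, fb=0
111: 010001100011010101110 → 0, fb=1
112: 100011000110101011101 → 1, fb=1
113: 000110001101010111011 → 0, fb=1
114: 001100011010101110111 → 0, fb=1
115: 011000110101011101111 → 0, fb=1
116: 110001101010111011111 → 1, fb=0
117: 100011010101110111110 → 1, fb=0
118: 000110101011101111100 → 0, fb=0
119: 001101010111011111000 → 0, fb=0
120: 011010101110111110000 → 0, fb=0
121: 110101011101111100000 → 1, fb=1

00111011010011101011111001001000011011100110100001010110110000111010100010010010101100010000010111101110000010101000110001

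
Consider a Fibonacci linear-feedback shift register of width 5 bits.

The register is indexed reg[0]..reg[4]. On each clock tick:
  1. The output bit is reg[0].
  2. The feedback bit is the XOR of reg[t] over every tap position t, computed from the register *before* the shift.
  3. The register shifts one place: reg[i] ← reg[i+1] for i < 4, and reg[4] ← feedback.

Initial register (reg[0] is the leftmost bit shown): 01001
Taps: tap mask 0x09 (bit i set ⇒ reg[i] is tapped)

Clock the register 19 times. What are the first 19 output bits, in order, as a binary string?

tick  register→output (feedback)
  0  01001→0 (0)
  1  10010→1 (0)
  2  00100→0 (0)
  3  01000→0 (0)
  4  10000→1 (1)
  5  00001→0 (0)
  6  00010→0 (1)
  7  00101→0 (0)
  8  01010→0 (1)
  9  10101→1 (1)
 10  01011→0 (1)
 11  10111→1 (0)
 12  01110→0 (1)
 13  11101→1 (1)
 14  11011→1 (0)
 15  10110→1 (0)
 16  01100→0 (0)
 17  11000→1 (1)
 18  10001→1 (1)

0100100001010111011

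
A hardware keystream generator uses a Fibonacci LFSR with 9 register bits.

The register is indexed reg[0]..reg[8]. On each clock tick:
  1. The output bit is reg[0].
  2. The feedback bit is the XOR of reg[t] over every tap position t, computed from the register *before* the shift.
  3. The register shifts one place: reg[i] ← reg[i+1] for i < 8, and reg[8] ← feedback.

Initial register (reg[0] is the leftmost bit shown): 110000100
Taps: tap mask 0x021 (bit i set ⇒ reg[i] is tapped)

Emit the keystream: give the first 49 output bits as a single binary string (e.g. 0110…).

tick  register→output (feedback)
  0  110000100→1 (1)
  1  100001001→1 (0)
  2  000010010→0 (0)
  3  000100100→0 (0)
  4  001001000→0 (1)
  5  010010001→0 (0)
  6  100100010→1 (1)
  7  001000101→0 (0)
  8  010001010→0 (1)
  9  100010101→1 (1)
 10  000101011→0 (1)
 11  001010111→0 (0)
 12  010101110→0 (1)
 13  101011101→1 (0)
 14  010111010→0 (1)
 15  101110101→1 (1)
 16  011101011→0 (1)
 17  111010111→1 (1)
 18  110101111→1 (0)
 19  101011110→1 (0)
 20  010111100→0 (1)
 21  101111001→1 (0)
 22  011110010→0 (0)
 23  111100100→1 (1)
 24  111001001→1 (0)
 25  110010010→1 (1)
 26  100100101→1 (1)
 27  001001011→0 (1)
 28  010010111→0 (0)
 29  100101110→1 (0)
 30  001011100→0 (1)
 31  010111001→0 (1)
 32  101110011→1 (1)
 33  011100111→0 (0)
 34  111001110→1 (0)
 35  110011100→1 (0)
 36  100111000→1 (0)
 37  001110000→0 (0)
 38  011100000→0 (0)
 39  111000000→1 (1)
 40  110000001→1 (1)
 41  100000011→1 (1)
 42  000000111→0 (0)
 43  000001110→0 (1)
 44  000011101→0 (1)
 45  000111011→0 (1)
 46  001110111→0 (0)
 47  011101110→0 (1)
 48  111011101→1 (0)

1100001001000101011101011110010010111001110000001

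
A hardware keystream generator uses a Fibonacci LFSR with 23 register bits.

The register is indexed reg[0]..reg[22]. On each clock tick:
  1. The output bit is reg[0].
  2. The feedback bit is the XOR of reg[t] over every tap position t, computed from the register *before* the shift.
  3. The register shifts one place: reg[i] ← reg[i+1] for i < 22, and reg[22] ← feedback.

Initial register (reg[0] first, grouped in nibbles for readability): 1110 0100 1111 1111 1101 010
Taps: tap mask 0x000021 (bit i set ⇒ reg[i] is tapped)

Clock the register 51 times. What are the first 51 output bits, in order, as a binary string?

111001001111111111010100111101100000101010010100011

step | reg (before) | out | fb
   0 | 11100100111111111101010 | 1 | 0
   1 | 11001001111111111010100 | 1 | 1
   2 | 10010011111111110101001 | 1 | 1
   3 | 00100111111111101010011 | 0 | 1
   4 | 01001111111111010100111 | 0 | 1
   5 | 10011111111110101001111 | 1 | 0
   6 | 00111111111101010011110 | 0 | 1
   7 | 01111111111010100111101 | 0 | 1
   8 | 11111111110101001111011 | 1 | 0
   9 | 11111111101010011110110 | 1 | 0
  10 | 11111111010100111101100 | 1 | 0
  11 | 11111110101001111011000 | 1 | 0
  12 | 11111101010011110110000 | 1 | 0
  13 | 11111010100111101100000 | 1 | 1
  14 | 11110101001111011000001 | 1 | 0
  15 | 11101010011110110000010 | 1 | 1
  16 | 11010100111101100000101 | 1 | 0
  17 | 10101001111011000001010 | 1 | 1
  18 | 01010011110110000010101 | 0 | 0
  19 | 10100111101100000101010 | 1 | 0
  20 | 01001111011000001010100 | 0 | 1
  21 | 10011110110000010101001 | 1 | 0
  22 | 00111101100000101010010 | 0 | 1
  23 | 01111011000001010100101 | 0 | 0
  24 | 11110110000010101001010 | 1 | 0
  25 | 11101100000101010010100 | 1 | 0
  26 | 11011000001010100101000 | 1 | 1
  27 | 10110000010101001010001 | 1 | 1
  28 | 01100000101010010100011 | 0 | 0
  29 | 11000001010100101000110 | 1 | 1
  30 | 10000010101001010001101 | 1 | 1
  31 | 00000101010010100011011 | 0 | 1
  32 | 00001010100101000110111 | 0 | 0
  33 | 00010101001010001101110 | 0 | 1
  34 | 00101010010100011011101 | 0 | 0
  35 | 01010100101000110111010 | 0 | 1
  36 | 10101001010001101110101 | 1 | 1
  37 | 01010010100011011101011 | 0 | 0
  38 | 10100101000110111010110 | 1 | 0
  39 | 01001010001101110101100 | 0 | 0
  40 | 10010100011011101011000 | 1 | 0
  41 | 00101000110111010110000 | 0 | 0
  42 | 01010001101110101100000 | 0 | 0
  43 | 10100011011101011000000 | 1 | 1
  44 | 01000110111010110000001 | 0 | 1
  45 | 10001101110101100000011 | 1 | 0
  46 | 00011011101011000000110 | 0 | 0
  47 | 00110111010110000001100 | 0 | 1
  48 | 01101110101100000011001 | 0 | 1
  49 | 11011101011000000110011 | 1 | 0
  50 | 10111010110000001100110 | 1 | 1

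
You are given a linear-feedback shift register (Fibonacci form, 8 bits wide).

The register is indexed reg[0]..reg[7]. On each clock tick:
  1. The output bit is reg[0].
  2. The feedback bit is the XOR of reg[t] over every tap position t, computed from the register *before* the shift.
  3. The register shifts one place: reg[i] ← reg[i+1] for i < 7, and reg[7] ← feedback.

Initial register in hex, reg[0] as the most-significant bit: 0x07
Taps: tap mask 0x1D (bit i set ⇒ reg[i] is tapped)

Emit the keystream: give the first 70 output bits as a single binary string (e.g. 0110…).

0000011101010101111100101000010011111111000010111100011010000000100011

k : reg_k → out_k, fb_k
0: 00000111 → 0, fb=0
1: 00001110 → 0, fb=1
2: 00011101 → 0, fb=0
3: 00111010 → 0, fb=1
4: 01110101 → 0, fb=0
5: 11101010 → 1, fb=1
6: 11010101 → 1, fb=0
7: 10101010 → 1, fb=1
8: 01010101 → 0, fb=1
9: 10101011 → 1, fb=1
10: 01010111 → 0, fb=1
11: 10101111 → 1, fb=1
12: 01011111 → 0, fb=0
13: 10111110 → 1, fb=0
14: 01111100 → 0, fb=1
15: 11111001 → 1, fb=0
16: 11110010 → 1, fb=1
17: 11100101 → 1, fb=0
18: 11001010 → 1, fb=0
19: 10010100 → 1, fb=0
20: 00101000 → 0, fb=0
21: 01010000 → 0, fb=1
22: 10100001 → 1, fb=0
23: 01000010 → 0, fb=0
24: 10000100 → 1, fb=1
25: 00001001 → 0, fb=1
26: 00010011 → 0, fb=1
27: 00100111 → 0, fb=1
28: 01001111 → 0, fb=1
29: 10011111 → 1, fb=1
30: 00111111 → 0, fb=1
31: 01111111 → 0, fb=1
32: 11111111 → 1, fb=0
33: 11111110 → 1, fb=0
34: 11111100 → 1, fb=0
35: 11111000 → 1, fb=0
36: 11110000 → 1, fb=1
37: 11100001 → 1, fb=0
38: 11000010 → 1, fb=1
39: 10000101 → 1, fb=1
40: 00001011 → 0, fb=1
41: 00010111 → 0, fb=1
42: 00101111 → 0, fb=0
43: 01011110 → 0, fb=0
44: 10111100 → 1, fb=0
45: 01111000 → 0, fb=1
46: 11110001 → 1, fb=1
47: 11100011 → 1, fb=0
48: 11000110 → 1, fb=1
49: 10001101 → 1, fb=0
50: 00011010 → 0, fb=0
51: 00110100 → 0, fb=0
52: 01101000 → 0, fb=0
53: 11010000 → 1, fb=0
54: 10100000 → 1, fb=0
55: 01000000 → 0, fb=0
56: 10000000 → 1, fb=1
57: 00000001 → 0, fb=0
58: 00000010 → 0, fb=0
59: 00000100 → 0, fb=0
60: 00001000 → 0, fb=1
61: 00010001 → 0, fb=1
62: 00100011 → 0, fb=1
63: 01000111 → 0, fb=0
64: 10001110 → 1, fb=0
65: 00011100 → 0, fb=0
66: 00111000 → 0, fb=1
67: 01110001 → 0, fb=0
68: 11100010 → 1, fb=0
69: 11000100 → 1, fb=1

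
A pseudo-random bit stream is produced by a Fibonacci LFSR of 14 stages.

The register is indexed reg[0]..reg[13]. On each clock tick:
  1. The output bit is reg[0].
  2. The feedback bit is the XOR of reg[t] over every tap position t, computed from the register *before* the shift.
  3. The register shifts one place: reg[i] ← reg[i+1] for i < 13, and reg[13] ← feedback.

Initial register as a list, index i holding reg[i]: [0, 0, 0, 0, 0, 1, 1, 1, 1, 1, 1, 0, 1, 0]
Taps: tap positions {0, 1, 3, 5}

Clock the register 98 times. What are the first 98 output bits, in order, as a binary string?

tick  register→output (feedback)
  0  00000111111010→0 (1)
  1  00001111110101→0 (1)
  2  00011111101011→0 (0)
  3  00111111010110→0 (0)
  4  01111110101100→0 (1)
  5  11111101011001→1 (0)
  6  11111010110010→1 (1)
  7  11110101100101→1 (0)
  8  11101011001010→1 (0)
  9  11010110010100→1 (0)
 10  10101100101000→1 (0)
 11  01011001010000→0 (0)
 12  10110010100000→1 (0)
 13  01100101000000→0 (0)
 14  11001010000000→1 (0)
 15  10010100000000→1 (1)
 16  00101000000001→0 (0)
 17  01010000000010→0 (0)
 18  10100000000100→1 (1)
 19  01000000001001→0 (1)
 20  10000000010011→1 (1)
 21  00000000100111→0 (0)
 22  00000001001110→0 (0)
 23  00000010011100→0 (0)
 24  00000100111000→0 (1)
 25  00001001110001→0 (0)
 26  00010011100010→0 (1)
 27  00100111000101→0 (1)
 28  01001110001011→0 (0)
 29  10011100010110→1 (1)
 30  00111000101101→0 (1)
 31  01110001011011→0 (0)
 32  11100010110110→1 (0)
 33  11000101101100→1 (1)
 34  10001011011001→1 (1)
 35  00010110110011→0 (0)
 36  00101101100110→0 (1)
 37  01011011001101→0 (0)
 38  10110110011010→1 (1)
 39  01101100110101→0 (0)
 40  11011001101010→1 (1)
 41  10110011010101→1 (0)
 42  01100110101010→0 (0)
 43  11001101010100→1 (1)
 44  10011010101001→1 (0)
 45  00110101010010→0 (0)
 46  01101010100100→0 (1)
 47  11010101001001→1 (0)
 48  10101010010010→1 (1)
 49  01010100100101→0 (1)
 50  10101001001011→1 (1)
 51  01010010010111→0 (0)
 52  10100100101110→1 (0)
 53  01001001011100→0 (1)
 54  10010010111001→1 (0)
 55  00100101110010→0 (1)
 56  01001011100101→0 (1)
 57  10010111001011→1 (1)
 58  00101110010111→0 (1)
 59  01011100101111→0 (1)
 60  10111001011111→1 (0)
 61  01110010111110→0 (0)
 62  11100101111100→1 (1)
 63  11001011111001→1 (0)
 64  10010111110010→1 (1)
 65  00101111100101→0 (1)
 66  01011111001011→0 (1)
 67  10111110010111→1 (1)
 68  01111100101111→0 (1)
 69  11111001011111→1 (1)
 70  11110010111111→1 (1)
 71  11100101111111→1 (1)
 72  11001011111111→1 (0)
 73  10010111111110→1 (1)
 74  00101111111101→0 (1)
 75  01011111111011→0 (1)
 76  10111111110111→1 (1)
 77  01111111101111→0 (1)
 78  11111111011111→1 (0)
 79  11111110111110→1 (0)
 80  11111101111100→1 (0)
 81  11111011111000→1 (1)
 82  11110111110001→1 (0)
 83  11101111100010→1 (1)
 84  11011111000101→1 (0)
 85  10111110001010→1 (1)
 86  01111100010101→0 (1)
 87  11111000101011→1 (1)
 88  11110001010111→1 (1)
 89  11100010101111→1 (0)
 90  11000101011110→1 (1)
 91  10001010111101→1 (1)
 92  00010101111011→0 (0)
 93  00101011110110→0 (0)
 94  01010111101100→0 (1)
 95  10101111011001→1 (0)
 96  01011110110010→0 (1)
 97  10111101100101→1 (1)

00000111111010110010100000000100111000101101100110101010010010111001011111001011111111011111000101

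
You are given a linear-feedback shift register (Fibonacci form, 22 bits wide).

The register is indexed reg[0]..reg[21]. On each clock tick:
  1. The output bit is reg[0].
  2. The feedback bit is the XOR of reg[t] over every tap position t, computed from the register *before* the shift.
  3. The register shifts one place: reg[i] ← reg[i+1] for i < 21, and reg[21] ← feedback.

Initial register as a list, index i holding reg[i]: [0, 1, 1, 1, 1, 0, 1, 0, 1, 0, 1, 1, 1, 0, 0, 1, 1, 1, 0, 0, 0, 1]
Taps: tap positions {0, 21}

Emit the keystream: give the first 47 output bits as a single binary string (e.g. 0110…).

01111010101110011100011010110011010001011110110

tick  register→output (feedback)
  0  0111101010111001110001→0 (1)
  1  1111010101110011100011→1 (0)
  2  1110101011100111000110→1 (1)
  3  1101010111001110001101→1 (0)
  4  1010101110011100011010→1 (1)
  5  0101011100111000110101→0 (1)
  6  1010111001110001101011→1 (0)
  7  0101110011100011010110→0 (0)
  8  1011100111000110101100→1 (1)
  9  0111001110001101011001→0 (1)
 10  1110011100011010110011→1 (0)
 11  1100111000110101100110→1 (1)
 12  1001110001101011001101→1 (0)
 13  0011100011010110011010→0 (0)
 14  0111000110101100110100→0 (0)
 15  1110001101011001101000→1 (1)
 16  1100011010110011010001→1 (0)
 17  1000110101100110100010→1 (1)
 18  0001101011001101000101→0 (1)
 19  0011010110011010001011→0 (1)
 20  0110101100110100010111→0 (1)
 21  1101011001101000101111→1 (0)
 22  1010110011010001011110→1 (1)
 23  0101100110100010111101→0 (1)
 24  1011001101000101111011→1 (0)
 25  0110011010001011110110→0 (0)
 26  1100110100010111101100→1 (1)
 27  1001101000101111011001→1 (0)
 28  0011010001011110110010→0 (0)
 29  0110100010111101100100→0 (0)
 30  1101000101111011001000→1 (1)
 31  1010001011110110010001→1 (0)
 32  0100010111101100100010→0 (0)
 33  1000101111011001000100→1 (1)
 34  0001011110110010001001→0 (1)
 35  0010111101100100010011→0 (1)
 36  0101111011001000100111→0 (1)
 37  1011110110010001001111→1 (0)
 38  0111101100100010011110→0 (0)
 39  1111011001000100111100→1 (1)
 40  1110110010001001111001→1 (0)
 41  1101100100010011110010→1 (1)
 42  1011001000100111100101→1 (0)
 43  0110010001001111001010→0 (0)
 44  1100100010011110010100→1 (1)
 45  1001000100111100101001→1 (0)
 46  0010001001111001010010→0 (0)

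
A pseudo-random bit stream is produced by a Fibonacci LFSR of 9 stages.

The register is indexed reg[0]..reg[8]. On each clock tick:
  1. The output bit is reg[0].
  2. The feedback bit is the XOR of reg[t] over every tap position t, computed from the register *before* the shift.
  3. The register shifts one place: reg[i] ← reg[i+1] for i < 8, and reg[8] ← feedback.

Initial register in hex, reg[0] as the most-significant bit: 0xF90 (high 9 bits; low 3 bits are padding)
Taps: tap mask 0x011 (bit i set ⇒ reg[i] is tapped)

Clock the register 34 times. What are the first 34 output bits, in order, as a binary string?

1111100100110101001100110000000110

step | reg (before) | out | fb
   0 | 111110010 | 1 | 0
   1 | 111100100 | 1 | 1
   2 | 111001001 | 1 | 1
   3 | 110010011 | 1 | 0
   4 | 100100110 | 1 | 1
   5 | 001001101 | 0 | 0
   6 | 010011010 | 0 | 1
   7 | 100110101 | 1 | 0
   8 | 001101010 | 0 | 0
   9 | 011010100 | 0 | 1
  10 | 110101001 | 1 | 1
  11 | 101010011 | 1 | 0
  12 | 010100110 | 0 | 0
  13 | 101001100 | 1 | 1
  14 | 010011001 | 0 | 1
  15 | 100110011 | 1 | 0
  16 | 001100110 | 0 | 0
  17 | 011001100 | 0 | 0
  18 | 110011000 | 1 | 0
  19 | 100110000 | 1 | 0
  20 | 001100000 | 0 | 0
  21 | 011000000 | 0 | 0
  22 | 110000000 | 1 | 1
  23 | 100000001 | 1 | 1
  24 | 000000011 | 0 | 0
  25 | 000000110 | 0 | 0
  26 | 000001100 | 0 | 0
  27 | 000011000 | 0 | 1
  28 | 000110001 | 0 | 1
  29 | 001100011 | 0 | 0
  30 | 011000110 | 0 | 0
  31 | 110001100 | 1 | 1
  32 | 100011001 | 1 | 0
  33 | 000110010 | 0 | 1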